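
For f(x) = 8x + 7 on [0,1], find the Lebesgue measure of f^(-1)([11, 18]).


f^(-1)([11, 18]) = {x : 11 <= 8x + 7 <= 18}
Solving: (11 - 7)/8 <= x <= (18 - 7)/8
= [0.5, 1.375]
Intersecting with [0,1]: [0.5, 1]
Measure = 1 - 0.5 = 0.5


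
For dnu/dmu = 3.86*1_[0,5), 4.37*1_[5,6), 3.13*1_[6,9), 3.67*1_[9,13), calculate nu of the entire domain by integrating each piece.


Integrate each piece of the Radon-Nikodym derivative:
Step 1: integral_0^5 3.86 dx = 3.86*(5-0) = 3.86*5 = 19.3
Step 2: integral_5^6 4.37 dx = 4.37*(6-5) = 4.37*1 = 4.37
Step 3: integral_6^9 3.13 dx = 3.13*(9-6) = 3.13*3 = 9.39
Step 4: integral_9^13 3.67 dx = 3.67*(13-9) = 3.67*4 = 14.68
Total: 19.3 + 4.37 + 9.39 + 14.68 = 47.74


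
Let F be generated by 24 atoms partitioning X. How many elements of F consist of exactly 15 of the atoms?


Each element of F is a union of some subset of the 24 atoms.
Elements that are unions of exactly 15 atoms correspond to 15-element subsets of the 24 atoms.
Count = C(24, 15) = 24! / (15! * 9!) = 1307504.


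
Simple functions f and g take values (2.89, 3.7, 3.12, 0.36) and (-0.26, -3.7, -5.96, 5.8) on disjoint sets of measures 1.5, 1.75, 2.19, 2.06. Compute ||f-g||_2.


Step 1: Compute differences f_i - g_i:
  2.89 - -0.26 = 3.15
  3.7 - -3.7 = 7.4
  3.12 - -5.96 = 9.08
  0.36 - 5.8 = -5.44
Step 2: Compute |diff|^2 * measure for each set:
  |3.15|^2 * 1.5 = 9.9225 * 1.5 = 14.88375
  |7.4|^2 * 1.75 = 54.76 * 1.75 = 95.83
  |9.08|^2 * 2.19 = 82.4464 * 2.19 = 180.557616
  |-5.44|^2 * 2.06 = 29.5936 * 2.06 = 60.962816
Step 3: Sum = 352.234182
Step 4: ||f-g||_2 = (352.234182)^(1/2) = 18.767903


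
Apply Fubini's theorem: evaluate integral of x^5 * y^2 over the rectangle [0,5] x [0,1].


By Fubini's theorem, the double integral factors as a product of single integrals:
Step 1: integral_0^5 x^5 dx = [x^6/6] from 0 to 5
     = 5^6/6 = 2604.166667
Step 2: integral_0^1 y^2 dy = [y^3/3] from 0 to 1
     = 1^3/3 = 0.333333
Step 3: Double integral = 2604.166667 * 0.333333 = 868.055556


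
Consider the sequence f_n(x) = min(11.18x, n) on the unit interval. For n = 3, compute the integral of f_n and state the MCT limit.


f(x) = 11.18x on [0,1]; f_n(x) = min(11.18x, n). At n = 3:
Step 1: f(x) reaches 3 at x = 3/11.18 = 0.268336
Step 2: integral(f_3) = integral(11.18x, 0, 0.268336) + integral(3, 0.268336, 1)
       = 11.18*0.268336^2/2 + 3*(1 - 0.268336)
       = 0.402504 + 2.194991
       = 2.597496
Step 3: As n -> infinity, f_n increases to f, so by MCT integral(f_n) -> integral(f) = 11.18/2 = 5.59.
Convergence: integral(f_3) = 2.597496 -> 5.59 as n -> infinity


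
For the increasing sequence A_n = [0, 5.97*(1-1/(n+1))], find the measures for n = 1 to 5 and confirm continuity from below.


By continuity of measure from below: if A_n increases to A, then m(A_n) -> m(A).
Here A = [0, 5.97], so m(A) = 5.97
Step 1: a_1 = 5.97*(1 - 1/2) = 2.985, m(A_1) = 2.985
Step 2: a_2 = 5.97*(1 - 1/3) = 3.98, m(A_2) = 3.98
Step 3: a_3 = 5.97*(1 - 1/4) = 4.4775, m(A_3) = 4.4775
Step 4: a_4 = 5.97*(1 - 1/5) = 4.776, m(A_4) = 4.776
Step 5: a_5 = 5.97*(1 - 1/6) = 4.975, m(A_5) = 4.975
Limit: m(A_n) -> m([0,5.97]) = 5.97


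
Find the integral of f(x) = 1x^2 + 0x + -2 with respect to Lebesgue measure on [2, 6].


The Lebesgue integral of a Riemann-integrable function agrees with the Riemann integral.
Antiderivative F(x) = (1/3)x^3 + (0/2)x^2 + -2x
F(6) = (1/3)*6^3 + (0/2)*6^2 + -2*6
     = (1/3)*216 + (0/2)*36 + -2*6
     = 72 + 0.0 + -12
     = 60
F(2) = -1.333333
Integral = F(6) - F(2) = 60 - -1.333333 = 61.333333


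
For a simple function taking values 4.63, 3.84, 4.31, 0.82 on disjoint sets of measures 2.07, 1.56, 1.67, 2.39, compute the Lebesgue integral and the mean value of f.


Step 1: Integral = sum(value_i * measure_i)
= 4.63*2.07 + 3.84*1.56 + 4.31*1.67 + 0.82*2.39
= 9.5841 + 5.9904 + 7.1977 + 1.9598
= 24.732
Step 2: Total measure of domain = 2.07 + 1.56 + 1.67 + 2.39 = 7.69
Step 3: Average value = 24.732 / 7.69 = 3.216125


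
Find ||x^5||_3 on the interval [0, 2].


Step 1: ||f||_3 = (integral_0^2 |x^5|^3 dx)^(1/3)
     = (integral_0^2 x^15 dx)^(1/3)
Step 2: integral_0^2 x^15 dx = [x^16/(16)] from 0 to 2 = 2^16/16
     = 65536/16 = 4096
Step 3: ||f||_3 = (4096)^(1/3) = 16


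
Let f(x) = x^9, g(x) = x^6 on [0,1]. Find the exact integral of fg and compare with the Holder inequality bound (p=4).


Step 1: Exact integral of f*g = integral(x^15, 0, 1) = 1/16
     = 0.0625
Step 2: Holder bound with p=4, q=1.333333:
  ||f||_p = (integral x^36 dx)^(1/4) = (1/37)^(1/4) = 0.405461
  ||g||_q = (integral x^8 dx)^(1/1.333333) = (1/9)^(1/1.333333) = 0.19245
Step 3: Holder bound = ||f||_p * ||g||_q = 0.405461 * 0.19245 = 0.078031
Verification: 0.0625 <= 0.078031 (Holder holds)


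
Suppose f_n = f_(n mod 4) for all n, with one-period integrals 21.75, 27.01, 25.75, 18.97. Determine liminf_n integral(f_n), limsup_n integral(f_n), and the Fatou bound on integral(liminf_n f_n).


The sequence (integral(f_n)) is periodic with period 4, repeating the values 21.75, 27.01, 25.75, 18.97 indefinitely.
Step 1: For a periodic sequence, every tail (a_m, a_(m+1), ...) contains all 4 period values infinitely often.
Step 2: Hence inf of every tail = min of the period values = min(21.75, 27.01, 25.75, 18.97) = 18.97.
        liminf_n integral(f_n) = sup over m of (inf of tail from m) = 18.97.
Step 3: Similarly sup of every tail = max of the period values = 27.01.
        limsup_n integral(f_n) = 27.01.
Step 4: Fatou's lemma: integral(liminf_n f_n) <= liminf_n integral(f_n) = 18.97.
        So the integral of the pointwise liminf is at most 18.97.


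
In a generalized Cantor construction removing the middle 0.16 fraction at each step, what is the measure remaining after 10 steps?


Step 1: At each step, fraction remaining = 1 - 0.16 = 0.84
Step 2: After 10 steps, measure = (0.84)^10
Result = 0.174901


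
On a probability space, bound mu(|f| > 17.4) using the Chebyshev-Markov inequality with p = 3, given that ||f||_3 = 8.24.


Chebyshev/Markov inequality: mu(|f| > eps) <= (||f||_p / eps)^p
Step 1: ||f||_3 / eps = 8.24 / 17.4 = 0.473563
Step 2: Raise to power p = 3:
  (0.473563)^3 = 0.106202
Step 3: Therefore mu(|f| > 17.4) <= 0.106202


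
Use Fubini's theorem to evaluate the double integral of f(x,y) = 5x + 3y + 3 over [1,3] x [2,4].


By Fubini, integrate in x first, then y.
Step 1: Fix y, integrate over x in [1,3]:
  integral(5x + 3y + 3, x=1..3)
  = 5*(3^2 - 1^2)/2 + (3y + 3)*(3 - 1)
  = 20 + (3y + 3)*2
  = 20 + 6y + 6
  = 26 + 6y
Step 2: Integrate over y in [2,4]:
  integral(26 + 6y, y=2..4)
  = 26*2 + 6*(4^2 - 2^2)/2
  = 52 + 36
  = 88


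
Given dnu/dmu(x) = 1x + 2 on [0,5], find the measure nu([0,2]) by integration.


nu(A) = integral_A (dnu/dmu) dmu = integral_0^2 (1x + 2) dx
Step 1: Antiderivative F(x) = (1/2)x^2 + 2x
Step 2: F(2) = (1/2)*2^2 + 2*2 = 2 + 4 = 6
Step 3: F(0) = (1/2)*0^2 + 2*0 = 0.0 + 0 = 0.0
Step 4: nu([0,2]) = F(2) - F(0) = 6 - 0.0 = 6


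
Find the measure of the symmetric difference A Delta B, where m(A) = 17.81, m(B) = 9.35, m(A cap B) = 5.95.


m(A Delta B) = m(A) + m(B) - 2*m(A n B)
= 17.81 + 9.35 - 2*5.95
= 17.81 + 9.35 - 11.9
= 15.26


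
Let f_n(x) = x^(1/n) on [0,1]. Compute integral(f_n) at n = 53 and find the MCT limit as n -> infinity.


At n = 53: f_53(x) = x^(1/53).
Step 1: integral(x^(1/53), 0, 1) = [x^(1/53+1) / (1/53+1)] from 0 to 1
     = 1 / (1/53 + 1) = 1 / ((53+1)/53) = 53/(53+1)
     = 53/54 = 0.981481
Step 2: As n -> infinity, f_n(x) = x^(1/n) -> 1 for x in (0,1], and f_n is increasing in n.
By MCT, lim_n integral(f_n) = integral(lim_n f_n) = integral(1, 0, 1) = 1.
Step 3: Verify convergence: 53/54 = 0.981481 -> 1


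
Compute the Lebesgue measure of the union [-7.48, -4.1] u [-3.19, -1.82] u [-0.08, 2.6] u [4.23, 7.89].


For pairwise disjoint intervals, m(union) = sum of lengths.
= (-4.1 - -7.48) + (-1.82 - -3.19) + (2.6 - -0.08) + (7.89 - 4.23)
= 3.38 + 1.37 + 2.68 + 3.66
= 11.09


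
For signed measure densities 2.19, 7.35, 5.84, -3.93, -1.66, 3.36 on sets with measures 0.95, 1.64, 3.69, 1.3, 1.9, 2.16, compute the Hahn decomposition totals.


Step 1: Compute signed measure on each set:
  Set 1: 2.19 * 0.95 = 2.0805
  Set 2: 7.35 * 1.64 = 12.054
  Set 3: 5.84 * 3.69 = 21.5496
  Set 4: -3.93 * 1.3 = -5.109
  Set 5: -1.66 * 1.9 = -3.154
  Set 6: 3.36 * 2.16 = 7.2576
Step 2: Total signed measure = (2.0805) + (12.054) + (21.5496) + (-5.109) + (-3.154) + (7.2576)
     = 34.6787
Step 3: Positive part mu+(X) = sum of positive contributions = 42.9417
Step 4: Negative part mu-(X) = |sum of negative contributions| = 8.263


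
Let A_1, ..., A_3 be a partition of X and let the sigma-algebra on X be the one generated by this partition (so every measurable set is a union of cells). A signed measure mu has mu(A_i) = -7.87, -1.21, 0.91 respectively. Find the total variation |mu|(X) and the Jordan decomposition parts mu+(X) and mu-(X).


Step 1: Every measurable set is a union of atoms (the cells / points), so a Hahn decomposition is
  obtained by grouping atoms by sign: P = union of atoms with mu > 0, N = union of the remaining atoms.
  Atoms in P (indices): 3;  atoms in N (indices): 1, 2
  Positive values: 0.91
  Negative values: -7.87, -1.21
Step 2: mu+(X) = mu(P) = sum of positive atom values = 0.91
Step 3: mu-(X) = -mu(N) = sum of |negative atom values| = 9.08
Step 4: |mu|(X) = mu+(X) + mu-(X) = 0.91 + 9.08 = 9.99


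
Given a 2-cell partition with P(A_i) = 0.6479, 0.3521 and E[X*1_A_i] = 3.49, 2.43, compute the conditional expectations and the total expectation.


For each cell A_i: E[X|A_i] = E[X*1_A_i] / P(A_i)
Step 1: E[X|A_1] = 3.49 / 0.6479 = 5.386634
Step 2: E[X|A_2] = 2.43 / 0.3521 = 6.901448
Verification: E[X] = sum E[X*1_A_i] = 3.49 + 2.43 = 5.92


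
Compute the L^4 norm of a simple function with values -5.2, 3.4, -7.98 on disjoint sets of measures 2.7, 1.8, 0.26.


Step 1: Compute |f_i|^4 for each value:
  |-5.2|^4 = 731.1616
  |3.4|^4 = 133.6336
  |-7.98|^4 = 4055.193344
Step 2: Multiply by measures and sum:
  731.1616 * 2.7 = 1974.13632
  133.6336 * 1.8 = 240.54048
  4055.193344 * 0.26 = 1054.350269
Sum = 1974.13632 + 240.54048 + 1054.350269 = 3269.027069
Step 3: Take the p-th root:
||f||_4 = (3269.027069)^(1/4) = 7.561442


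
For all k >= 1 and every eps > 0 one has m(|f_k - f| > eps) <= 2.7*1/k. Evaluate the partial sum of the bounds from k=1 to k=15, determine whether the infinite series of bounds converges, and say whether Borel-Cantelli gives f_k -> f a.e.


Step 1: List the terms 2.7*1/k for k = 1 to 15:
  k=1: 2.7
  k=2: 1.35
  k=3: 0.9
  k=4: 0.675
  k=5: 0.54
  k=6: 0.45
  k=7: 0.385714
  k=8: 0.3375
  k=9: 0.3
  k=10: 0.27
  k=11: 0.245455
  k=12: 0.225
  k=13: 0.207692
  k=14: 0.192857
  k=15: 0.18
Step 2: Partial sum = 2.7 + 1.35 + 0.9 + 0.675 + 0.54 + 0.45 + 0.385714 + 0.3375 + 0.3 + 0.27 + 0.245455 + 0.225 + 0.207692 + 0.192857 + 0.18
     = 8.959218
Step 3: The full series sum_(k>=1) 2.7*1/k diverges (harmonic series, p = 1; a nonzero constant multiple of a divergent series diverges).
Step 4: The (first) Borel-Cantelli lemma requires a summable sequence of measures, so it does not apply here;
        from this bound alone no conclusion about a.e. convergence can be drawn (convergence in measure still
        gives an a.e.-convergent subsequence, but not a.e. convergence of the whole sequence).
Conclusion: series diverges; Borel-Cantelli is inconclusive about a.e. convergence of f_k.


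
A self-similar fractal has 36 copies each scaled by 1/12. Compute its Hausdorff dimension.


For a self-similar set with N copies scaled by 1/r:
dim_H = log(N)/log(r) = log(36)/log(12)
= 3.583519/2.484907
= 1.442114


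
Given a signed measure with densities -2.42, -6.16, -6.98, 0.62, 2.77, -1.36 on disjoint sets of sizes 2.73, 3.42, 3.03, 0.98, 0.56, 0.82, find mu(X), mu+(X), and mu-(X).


Step 1: Compute signed measure on each set:
  Set 1: -2.42 * 2.73 = -6.6066
  Set 2: -6.16 * 3.42 = -21.0672
  Set 3: -6.98 * 3.03 = -21.1494
  Set 4: 0.62 * 0.98 = 0.6076
  Set 5: 2.77 * 0.56 = 1.5512
  Set 6: -1.36 * 0.82 = -1.1152
Step 2: Total signed measure = (-6.6066) + (-21.0672) + (-21.1494) + (0.6076) + (1.5512) + (-1.1152)
     = -47.7796
Step 3: Positive part mu+(X) = sum of positive contributions = 2.1588
Step 4: Negative part mu-(X) = |sum of negative contributions| = 49.9384


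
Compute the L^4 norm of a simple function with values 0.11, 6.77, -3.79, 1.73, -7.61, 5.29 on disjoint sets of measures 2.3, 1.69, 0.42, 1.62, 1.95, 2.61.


Step 1: Compute |f_i|^4 for each value:
  |0.11|^4 = 1.464100e-04
  |6.77|^4 = 2100.654722
  |-3.79|^4 = 206.327369
  |1.73|^4 = 8.95745
  |-7.61|^4 = 3353.811326
  |5.29|^4 = 783.109853
Step 2: Multiply by measures and sum:
  1.464100e-04 * 2.3 = 3.367430e-04
  2100.654722 * 1.69 = 3550.106481
  206.327369 * 0.42 = 86.657495
  8.95745 * 1.62 = 14.51107
  3353.811326 * 1.95 = 6539.932086
  783.109853 * 2.61 = 2043.916716
Sum = 3.367430e-04 + 3550.106481 + 86.657495 + 14.51107 + 6539.932086 + 2043.916716 = 12235.124185
Step 3: Take the p-th root:
||f||_4 = (12235.124185)^(1/4) = 10.517248


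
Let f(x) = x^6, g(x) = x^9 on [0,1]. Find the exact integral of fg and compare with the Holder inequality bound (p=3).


Step 1: Exact integral of f*g = integral(x^15, 0, 1) = 1/16
     = 0.0625
Step 2: Holder bound with p=3, q=1.5:
  ||f||_p = (integral x^18 dx)^(1/3) = (1/19)^(1/3) = 0.374756
  ||g||_q = (integral x^13.5 dx)^(1/1.5) = (1/14.5)^(1/1.5) = 0.168172
Step 3: Holder bound = ||f||_p * ||g||_q = 0.374756 * 0.168172 = 0.063024
Verification: 0.0625 <= 0.063024 (Holder holds)


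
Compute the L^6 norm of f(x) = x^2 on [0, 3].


Step 1: ||f||_6 = (integral_0^3 |x^2|^6 dx)^(1/6)
     = (integral_0^3 x^12 dx)^(1/6)
Step 2: integral_0^3 x^12 dx = [x^13/(13)] from 0 to 3 = 3^13/13
     = 1594323/13 = 122640.230769
Step 3: ||f||_6 = (122640.230769)^(1/6) = 7.048643


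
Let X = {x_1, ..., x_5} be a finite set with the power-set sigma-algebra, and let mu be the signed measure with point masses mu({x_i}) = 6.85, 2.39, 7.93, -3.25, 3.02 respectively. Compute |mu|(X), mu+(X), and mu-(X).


Step 1: Every measurable set is a union of atoms (the cells / points), so a Hahn decomposition is
  obtained by grouping atoms by sign: P = union of atoms with mu > 0, N = union of the remaining atoms.
  Atoms in P (indices): 1, 2, 3, 5;  atoms in N (indices): 4
  Positive values: 6.85, 2.39, 7.93, 3.02
  Negative values: -3.25
Step 2: mu+(X) = mu(P) = sum of positive atom values = 20.19
Step 3: mu-(X) = -mu(N) = sum of |negative atom values| = 3.25
Step 4: |mu|(X) = mu+(X) + mu-(X) = 20.19 + 3.25 = 23.44


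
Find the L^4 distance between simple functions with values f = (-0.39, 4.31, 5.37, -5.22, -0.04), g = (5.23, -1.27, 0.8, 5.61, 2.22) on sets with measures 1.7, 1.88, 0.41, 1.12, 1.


Step 1: Compute differences f_i - g_i:
  -0.39 - 5.23 = -5.62
  4.31 - -1.27 = 5.58
  5.37 - 0.8 = 4.57
  -5.22 - 5.61 = -10.83
  -0.04 - 2.22 = -2.26
Step 2: Compute |diff|^4 * measure for each set:
  |-5.62|^4 * 1.7 = 997.574323 * 1.7 = 1695.87635
  |5.58|^4 * 1.88 = 969.475405 * 1.88 = 1822.613761
  |4.57|^4 * 0.41 = 436.179048 * 0.41 = 178.83341
  |-10.83|^4 * 1.12 = 13756.686063 * 1.12 = 15407.488391
  |-2.26|^4 * 1 = 26.087578 * 1 = 26.087578
Step 3: Sum = 19130.899489
Step 4: ||f-g||_4 = (19130.899489)^(1/4) = 11.760718


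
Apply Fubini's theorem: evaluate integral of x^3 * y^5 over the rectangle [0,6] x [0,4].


By Fubini's theorem, the double integral factors as a product of single integrals:
Step 1: integral_0^6 x^3 dx = [x^4/4] from 0 to 6
     = 6^4/4 = 324
Step 2: integral_0^4 y^5 dy = [y^6/6] from 0 to 4
     = 4^6/6 = 682.666667
Step 3: Double integral = 324 * 682.666667 = 221184


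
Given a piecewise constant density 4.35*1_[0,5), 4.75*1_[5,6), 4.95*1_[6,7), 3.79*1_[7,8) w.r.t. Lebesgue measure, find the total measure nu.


Integrate each piece of the Radon-Nikodym derivative:
Step 1: integral_0^5 4.35 dx = 4.35*(5-0) = 4.35*5 = 21.75
Step 2: integral_5^6 4.75 dx = 4.75*(6-5) = 4.75*1 = 4.75
Step 3: integral_6^7 4.95 dx = 4.95*(7-6) = 4.95*1 = 4.95
Step 4: integral_7^8 3.79 dx = 3.79*(8-7) = 3.79*1 = 3.79
Total: 21.75 + 4.75 + 4.95 + 3.79 = 35.24


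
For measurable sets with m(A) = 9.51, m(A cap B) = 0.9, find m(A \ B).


m(A \ B) = m(A) - m(A n B)
= 9.51 - 0.9
= 8.61


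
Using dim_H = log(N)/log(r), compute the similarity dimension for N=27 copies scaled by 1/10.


For a self-similar set with N copies scaled by 1/r:
dim_H = log(N)/log(r) = log(27)/log(10)
= 3.295837/2.302585
= 1.431364


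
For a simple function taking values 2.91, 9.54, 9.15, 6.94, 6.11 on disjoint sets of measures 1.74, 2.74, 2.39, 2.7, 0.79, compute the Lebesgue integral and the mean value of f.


Step 1: Integral = sum(value_i * measure_i)
= 2.91*1.74 + 9.54*2.74 + 9.15*2.39 + 6.94*2.7 + 6.11*0.79
= 5.0634 + 26.1396 + 21.8685 + 18.738 + 4.8269
= 76.6364
Step 2: Total measure of domain = 1.74 + 2.74 + 2.39 + 2.7 + 0.79 = 10.36
Step 3: Average value = 76.6364 / 10.36 = 7.397336


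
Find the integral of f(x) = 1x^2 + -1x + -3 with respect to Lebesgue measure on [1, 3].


The Lebesgue integral of a Riemann-integrable function agrees with the Riemann integral.
Antiderivative F(x) = (1/3)x^3 + (-1/2)x^2 + -3x
F(3) = (1/3)*3^3 + (-1/2)*3^2 + -3*3
     = (1/3)*27 + (-1/2)*9 + -3*3
     = 9 + -4.5 + -9
     = -4.5
F(1) = -3.166667
Integral = F(3) - F(1) = -4.5 - -3.166667 = -1.333333


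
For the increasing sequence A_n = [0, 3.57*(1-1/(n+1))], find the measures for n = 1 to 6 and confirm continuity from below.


By continuity of measure from below: if A_n increases to A, then m(A_n) -> m(A).
Here A = [0, 3.57], so m(A) = 3.57
Step 1: a_1 = 3.57*(1 - 1/2) = 1.785, m(A_1) = 1.785
Step 2: a_2 = 3.57*(1 - 1/3) = 2.38, m(A_2) = 2.38
Step 3: a_3 = 3.57*(1 - 1/4) = 2.6775, m(A_3) = 2.6775
Step 4: a_4 = 3.57*(1 - 1/5) = 2.856, m(A_4) = 2.856
Step 5: a_5 = 3.57*(1 - 1/6) = 2.975, m(A_5) = 2.975
Step 6: a_6 = 3.57*(1 - 1/7) = 3.06, m(A_6) = 3.06
Limit: m(A_n) -> m([0,3.57]) = 3.57


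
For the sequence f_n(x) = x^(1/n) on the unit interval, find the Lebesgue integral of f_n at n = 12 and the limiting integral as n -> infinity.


At n = 12: f_12(x) = x^(1/12).
Step 1: integral(x^(1/12), 0, 1) = [x^(1/12+1) / (1/12+1)] from 0 to 1
     = 1 / (1/12 + 1) = 1 / ((12+1)/12) = 12/(12+1)
     = 12/13 = 0.923077
Step 2: As n -> infinity, f_n(x) = x^(1/n) -> 1 for x in (0,1], and f_n is increasing in n.
By MCT, lim_n integral(f_n) = integral(lim_n f_n) = integral(1, 0, 1) = 1.
Step 3: Verify convergence: 12/13 = 0.923077 -> 1


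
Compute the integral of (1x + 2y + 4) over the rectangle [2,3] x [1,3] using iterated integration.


By Fubini, integrate in x first, then y.
Step 1: Fix y, integrate over x in [2,3]:
  integral(1x + 2y + 4, x=2..3)
  = 1*(3^2 - 2^2)/2 + (2y + 4)*(3 - 2)
  = 2.5 + (2y + 4)*1
  = 2.5 + 2y + 4
  = 6.5 + 2y
Step 2: Integrate over y in [1,3]:
  integral(6.5 + 2y, y=1..3)
  = 6.5*2 + 2*(3^2 - 1^2)/2
  = 13 + 8
  = 21


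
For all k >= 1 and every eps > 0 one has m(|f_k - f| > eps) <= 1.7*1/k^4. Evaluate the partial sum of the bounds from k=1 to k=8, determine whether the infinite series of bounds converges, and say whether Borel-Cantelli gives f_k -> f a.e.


Step 1: List the terms 1.7*1/k^4 for k = 1 to 8:
  k=1: 1.7
  k=2: 0.10625
  k=3: 0.020988
  k=4: 0.006641
  k=5: 0.00272
  k=6: 0.001312
  k=7: 7.080383e-04
  k=8: 4.150391e-04
Step 2: Partial sum = 1.7 + 0.10625 + 0.020988 + 0.006641 + 0.00272 + 0.001312 + 7.080383e-04 + 4.150391e-04
     = 1.839033
Step 3: The full series sum_(k>=1) 1.7*1/k^4 converges (p-series with p = 4 > 1; a constant multiple of a convergent series converges).
Step 4: Fix eps > 0. Since sum_k m(|f_k - f| > eps) < infinity, the Borel-Cantelli lemma gives
        m(limsup_k {|f_k - f| > eps}) = 0, i.e. for a.e. x, |f_k(x) - f(x)| <= eps for all large k.
        Applying this with eps = 1/j for j = 1, 2, ... and intersecting the countably many full-measure sets,
        for a.e. x we get limsup_k |f_k(x) - f(x)| <= 1/j for every j, hence f_k -> f almost everywhere.
Conclusion: series converges; Borel-Cantelli yields f_k -> f a.e.


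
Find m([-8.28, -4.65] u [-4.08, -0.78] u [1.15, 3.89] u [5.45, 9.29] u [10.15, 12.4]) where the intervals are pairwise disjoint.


For pairwise disjoint intervals, m(union) = sum of lengths.
= (-4.65 - -8.28) + (-0.78 - -4.08) + (3.89 - 1.15) + (9.29 - 5.45) + (12.4 - 10.15)
= 3.63 + 3.3 + 2.74 + 3.84 + 2.25
= 15.76


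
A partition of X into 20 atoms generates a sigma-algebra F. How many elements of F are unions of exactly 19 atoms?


Each element of F is a union of some subset of the 20 atoms.
Elements that are unions of exactly 19 atoms correspond to 19-element subsets of the 20 atoms.
Count = C(20, 19) = 20! / (19! * 1!) = 20.


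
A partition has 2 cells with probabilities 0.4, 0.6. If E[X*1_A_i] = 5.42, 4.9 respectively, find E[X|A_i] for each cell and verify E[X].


For each cell A_i: E[X|A_i] = E[X*1_A_i] / P(A_i)
Step 1: E[X|A_1] = 5.42 / 0.4 = 13.55
Step 2: E[X|A_2] = 4.9 / 0.6 = 8.166667
Verification: E[X] = sum E[X*1_A_i] = 5.42 + 4.9 = 10.32


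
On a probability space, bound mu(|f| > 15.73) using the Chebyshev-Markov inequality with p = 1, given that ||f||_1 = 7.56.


Chebyshev/Markov inequality: mu(|f| > eps) <= (||f||_p / eps)^p
Step 1: ||f||_1 / eps = 7.56 / 15.73 = 0.48061
Step 2: Raise to power p = 1:
  (0.48061)^1 = 0.48061
Step 3: Therefore mu(|f| > 15.73) <= 0.48061


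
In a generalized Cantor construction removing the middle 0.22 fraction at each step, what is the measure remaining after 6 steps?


Step 1: At each step, fraction remaining = 1 - 0.22 = 0.78
Step 2: After 6 steps, measure = (0.78)^6
Step 3: Computing the power step by step:
  After step 1: 0.78
  After step 2: 0.6084
  After step 3: 0.474552
  After step 4: 0.370151
  After step 5: 0.288717
  ...
Result = 0.2252


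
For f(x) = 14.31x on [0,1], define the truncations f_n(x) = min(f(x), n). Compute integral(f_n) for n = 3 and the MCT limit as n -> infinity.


f(x) = 14.31x on [0,1]; f_n(x) = min(14.31x, n). At n = 3:
Step 1: f(x) reaches 3 at x = 3/14.31 = 0.209644
Step 2: integral(f_3) = integral(14.31x, 0, 0.209644) + integral(3, 0.209644, 1)
       = 14.31*0.209644^2/2 + 3*(1 - 0.209644)
       = 0.314465 + 2.371069
       = 2.685535
Step 3: As n -> infinity, f_n increases to f, so by MCT integral(f_n) -> integral(f) = 14.31/2 = 7.155.
Convergence: integral(f_3) = 2.685535 -> 7.155 as n -> infinity


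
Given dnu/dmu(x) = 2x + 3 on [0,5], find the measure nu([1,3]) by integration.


nu(A) = integral_A (dnu/dmu) dmu = integral_1^3 (2x + 3) dx
Step 1: Antiderivative F(x) = (2/2)x^2 + 3x
Step 2: F(3) = (2/2)*3^2 + 3*3 = 9 + 9 = 18
Step 3: F(1) = (2/2)*1^2 + 3*1 = 1 + 3 = 4
Step 4: nu([1,3]) = F(3) - F(1) = 18 - 4 = 14


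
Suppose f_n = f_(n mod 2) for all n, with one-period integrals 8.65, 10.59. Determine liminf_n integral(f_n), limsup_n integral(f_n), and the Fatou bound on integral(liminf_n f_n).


The sequence (integral(f_n)) is periodic with period 2, repeating the values 8.65, 10.59 indefinitely.
Step 1: For a periodic sequence, every tail (a_m, a_(m+1), ...) contains all 2 period values infinitely often.
Step 2: Hence inf of every tail = min of the period values = min(8.65, 10.59) = 8.65.
        liminf_n integral(f_n) = sup over m of (inf of tail from m) = 8.65.
Step 3: Similarly sup of every tail = max of the period values = 10.59.
        limsup_n integral(f_n) = 10.59.
Step 4: Fatou's lemma: integral(liminf_n f_n) <= liminf_n integral(f_n) = 8.65.
        So the integral of the pointwise liminf is at most 8.65.


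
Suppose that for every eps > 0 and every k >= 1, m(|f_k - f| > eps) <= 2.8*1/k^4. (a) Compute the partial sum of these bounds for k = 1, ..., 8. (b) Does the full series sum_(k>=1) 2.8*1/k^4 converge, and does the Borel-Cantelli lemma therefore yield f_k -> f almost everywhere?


Step 1: List the terms 2.8*1/k^4 for k = 1 to 8:
  k=1: 2.8
  k=2: 0.175
  k=3: 0.034568
  k=4: 0.010937
  k=5: 0.00448
  k=6: 0.00216
  k=7: 0.001166
  k=8: 6.835937e-04
Step 2: Partial sum = 2.8 + 0.175 + 0.034568 + 0.010937 + 0.00448 + 0.00216 + 0.001166 + 6.835937e-04
     = 3.028996
Step 3: The full series sum_(k>=1) 2.8*1/k^4 converges (p-series with p = 4 > 1; a constant multiple of a convergent series converges).
Step 4: Fix eps > 0. Since sum_k m(|f_k - f| > eps) < infinity, the Borel-Cantelli lemma gives
        m(limsup_k {|f_k - f| > eps}) = 0, i.e. for a.e. x, |f_k(x) - f(x)| <= eps for all large k.
        Applying this with eps = 1/j for j = 1, 2, ... and intersecting the countably many full-measure sets,
        for a.e. x we get limsup_k |f_k(x) - f(x)| <= 1/j for every j, hence f_k -> f almost everywhere.
Conclusion: series converges; Borel-Cantelli yields f_k -> f a.e.


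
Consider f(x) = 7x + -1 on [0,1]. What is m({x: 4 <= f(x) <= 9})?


f^(-1)([4, 9]) = {x : 4 <= 7x + -1 <= 9}
Solving: (4 - -1)/7 <= x <= (9 - -1)/7
= [0.714286, 1.428571]
Intersecting with [0,1]: [0.714286, 1]
Measure = 1 - 0.714286 = 0.285714


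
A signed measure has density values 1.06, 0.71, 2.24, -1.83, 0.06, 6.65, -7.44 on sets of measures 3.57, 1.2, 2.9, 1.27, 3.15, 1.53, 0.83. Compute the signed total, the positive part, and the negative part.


Step 1: Compute signed measure on each set:
  Set 1: 1.06 * 3.57 = 3.7842
  Set 2: 0.71 * 1.2 = 0.852
  Set 3: 2.24 * 2.9 = 6.496
  Set 4: -1.83 * 1.27 = -2.3241
  Set 5: 0.06 * 3.15 = 0.189
  Set 6: 6.65 * 1.53 = 10.1745
  Set 7: -7.44 * 0.83 = -6.1752
Step 2: Total signed measure = (3.7842) + (0.852) + (6.496) + (-2.3241) + (0.189) + (10.1745) + (-6.1752)
     = 12.9964
Step 3: Positive part mu+(X) = sum of positive contributions = 21.4957
Step 4: Negative part mu-(X) = |sum of negative contributions| = 8.4993


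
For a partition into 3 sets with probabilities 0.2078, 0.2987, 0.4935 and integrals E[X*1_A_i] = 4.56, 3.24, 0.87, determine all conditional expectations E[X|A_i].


For each cell A_i: E[X|A_i] = E[X*1_A_i] / P(A_i)
Step 1: E[X|A_1] = 4.56 / 0.2078 = 21.944177
Step 2: E[X|A_2] = 3.24 / 0.2987 = 10.847004
Step 3: E[X|A_3] = 0.87 / 0.4935 = 1.762918
Verification: E[X] = sum E[X*1_A_i] = 4.56 + 3.24 + 0.87 = 8.67


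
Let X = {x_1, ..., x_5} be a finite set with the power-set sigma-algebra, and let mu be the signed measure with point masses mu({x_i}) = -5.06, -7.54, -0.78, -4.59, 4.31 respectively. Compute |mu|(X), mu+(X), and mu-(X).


Step 1: Every measurable set is a union of atoms (the cells / points), so a Hahn decomposition is
  obtained by grouping atoms by sign: P = union of atoms with mu > 0, N = union of the remaining atoms.
  Atoms in P (indices): 5;  atoms in N (indices): 1, 2, 3, 4
  Positive values: 4.31
  Negative values: -5.06, -7.54, -0.78, -4.59
Step 2: mu+(X) = mu(P) = sum of positive atom values = 4.31
Step 3: mu-(X) = -mu(N) = sum of |negative atom values| = 17.97
Step 4: |mu|(X) = mu+(X) + mu-(X) = 4.31 + 17.97 = 22.28


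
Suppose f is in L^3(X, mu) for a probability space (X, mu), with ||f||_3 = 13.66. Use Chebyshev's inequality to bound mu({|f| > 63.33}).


Chebyshev/Markov inequality: mu(|f| > eps) <= (||f||_p / eps)^p
Step 1: ||f||_3 / eps = 13.66 / 63.33 = 0.215696
Step 2: Raise to power p = 3:
  (0.215696)^3 = 0.010035
Step 3: Therefore mu(|f| > 63.33) <= 0.010035


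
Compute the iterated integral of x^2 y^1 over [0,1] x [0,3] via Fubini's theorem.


By Fubini's theorem, the double integral factors as a product of single integrals:
Step 1: integral_0^1 x^2 dx = [x^3/3] from 0 to 1
     = 1^3/3 = 0.333333
Step 2: integral_0^3 y^1 dy = [y^2/2] from 0 to 3
     = 3^2/2 = 4.5
Step 3: Double integral = 0.333333 * 4.5 = 1.5


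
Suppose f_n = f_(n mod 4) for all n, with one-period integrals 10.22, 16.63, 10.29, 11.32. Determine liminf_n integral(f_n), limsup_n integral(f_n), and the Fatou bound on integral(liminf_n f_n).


The sequence (integral(f_n)) is periodic with period 4, repeating the values 10.22, 16.63, 10.29, 11.32 indefinitely.
Step 1: For a periodic sequence, every tail (a_m, a_(m+1), ...) contains all 4 period values infinitely often.
Step 2: Hence inf of every tail = min of the period values = min(10.22, 16.63, 10.29, 11.32) = 10.22.
        liminf_n integral(f_n) = sup over m of (inf of tail from m) = 10.22.
Step 3: Similarly sup of every tail = max of the period values = 16.63.
        limsup_n integral(f_n) = 16.63.
Step 4: Fatou's lemma: integral(liminf_n f_n) <= liminf_n integral(f_n) = 10.22.
        So the integral of the pointwise liminf is at most 10.22.


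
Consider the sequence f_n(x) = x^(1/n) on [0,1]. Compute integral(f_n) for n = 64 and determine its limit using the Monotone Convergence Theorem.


At n = 64: f_64(x) = x^(1/64).
Step 1: integral(x^(1/64), 0, 1) = [x^(1/64+1) / (1/64+1)] from 0 to 1
     = 1 / (1/64 + 1) = 1 / ((64+1)/64) = 64/(64+1)
     = 64/65 = 0.984615
Step 2: As n -> infinity, f_n(x) = x^(1/n) -> 1 for x in (0,1], and f_n is increasing in n.
By MCT, lim_n integral(f_n) = integral(lim_n f_n) = integral(1, 0, 1) = 1.
Step 3: Verify convergence: 64/65 = 0.984615 -> 1


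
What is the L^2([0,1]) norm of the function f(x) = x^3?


Step 1: ||f||_2 = (integral_0^1 |x^3|^2 dx)^(1/2)
     = (integral_0^1 x^6 dx)^(1/2)
Step 2: integral_0^1 x^6 dx = [x^7/(7)] from 0 to 1 = 1^7/7
     = 1/7 = 0.142857
Step 3: ||f||_2 = (0.142857)^(1/2) = 0.377964


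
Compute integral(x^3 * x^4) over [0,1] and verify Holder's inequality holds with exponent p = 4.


Step 1: Exact integral of f*g = integral(x^7, 0, 1) = 1/8
     = 0.125
Step 2: Holder bound with p=4, q=1.333333:
  ||f||_p = (integral x^12 dx)^(1/4) = (1/13)^(1/4) = 0.52664
  ||g||_q = (integral x^5.333333 dx)^(1/1.333333) = (1/6.333333)^(1/1.333333) = 0.250482
Step 3: Holder bound = ||f||_p * ||g||_q = 0.52664 * 0.250482 = 0.131914
Verification: 0.125 <= 0.131914 (Holder holds)


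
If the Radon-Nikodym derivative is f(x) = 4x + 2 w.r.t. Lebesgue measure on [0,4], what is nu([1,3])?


nu(A) = integral_A (dnu/dmu) dmu = integral_1^3 (4x + 2) dx
Step 1: Antiderivative F(x) = (4/2)x^2 + 2x
Step 2: F(3) = (4/2)*3^2 + 2*3 = 18 + 6 = 24
Step 3: F(1) = (4/2)*1^2 + 2*1 = 2 + 2 = 4
Step 4: nu([1,3]) = F(3) - F(1) = 24 - 4 = 20


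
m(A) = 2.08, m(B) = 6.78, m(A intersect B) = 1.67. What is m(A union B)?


By inclusion-exclusion: m(A u B) = m(A) + m(B) - m(A n B)
= 2.08 + 6.78 - 1.67
= 7.19


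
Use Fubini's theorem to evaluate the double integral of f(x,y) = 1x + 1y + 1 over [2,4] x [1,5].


By Fubini, integrate in x first, then y.
Step 1: Fix y, integrate over x in [2,4]:
  integral(1x + 1y + 1, x=2..4)
  = 1*(4^2 - 2^2)/2 + (1y + 1)*(4 - 2)
  = 6 + (1y + 1)*2
  = 6 + 2y + 2
  = 8 + 2y
Step 2: Integrate over y in [1,5]:
  integral(8 + 2y, y=1..5)
  = 8*4 + 2*(5^2 - 1^2)/2
  = 32 + 24
  = 56


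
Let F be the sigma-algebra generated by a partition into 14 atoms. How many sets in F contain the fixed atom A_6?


Each element of F is a union of some subset S of the 14 atoms.
The element contains A_6 iff A_6 is in S.
So we count subsets S of {A_1,...,A_14} with A_6 in S: choose freely among the other 13 atoms.
Count = 2^(14-1) = 2^13 = 8192.


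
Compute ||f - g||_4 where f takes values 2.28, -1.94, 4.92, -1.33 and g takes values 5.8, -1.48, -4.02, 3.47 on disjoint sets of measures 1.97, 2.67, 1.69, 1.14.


Step 1: Compute differences f_i - g_i:
  2.28 - 5.8 = -3.52
  -1.94 - -1.48 = -0.46
  4.92 - -4.02 = 8.94
  -1.33 - 3.47 = -4.8
Step 2: Compute |diff|^4 * measure for each set:
  |-3.52|^4 * 1.97 = 153.522012 * 1.97 = 302.438364
  |-0.46|^4 * 2.67 = 0.044775 * 2.67 = 0.119548
  |8.94|^4 * 1.69 = 6387.781837 * 1.69 = 10795.351304
  |-4.8|^4 * 1.14 = 530.8416 * 1.14 = 605.159424
Step 3: Sum = 11703.06864
Step 4: ||f-g||_4 = (11703.06864)^(1/4) = 10.400996


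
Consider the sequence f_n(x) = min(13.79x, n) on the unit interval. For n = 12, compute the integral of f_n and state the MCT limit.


f(x) = 13.79x on [0,1]; f_n(x) = min(13.79x, n). At n = 12:
Step 1: f(x) reaches 12 at x = 12/13.79 = 0.870196
Step 2: integral(f_12) = integral(13.79x, 0, 0.870196) + integral(12, 0.870196, 1)
       = 13.79*0.870196^2/2 + 12*(1 - 0.870196)
       = 5.221175 + 1.55765
       = 6.778825
Step 3: As n -> infinity, f_n increases to f, so by MCT integral(f_n) -> integral(f) = 13.79/2 = 6.895.
Convergence: integral(f_12) = 6.778825 -> 6.895 as n -> infinity


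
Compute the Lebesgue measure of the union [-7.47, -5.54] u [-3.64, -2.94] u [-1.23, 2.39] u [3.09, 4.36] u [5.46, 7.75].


For pairwise disjoint intervals, m(union) = sum of lengths.
= (-5.54 - -7.47) + (-2.94 - -3.64) + (2.39 - -1.23) + (4.36 - 3.09) + (7.75 - 5.46)
= 1.93 + 0.7 + 3.62 + 1.27 + 2.29
= 9.81


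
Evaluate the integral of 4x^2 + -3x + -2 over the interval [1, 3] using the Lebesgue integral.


The Lebesgue integral of a Riemann-integrable function agrees with the Riemann integral.
Antiderivative F(x) = (4/3)x^3 + (-3/2)x^2 + -2x
F(3) = (4/3)*3^3 + (-3/2)*3^2 + -2*3
     = (4/3)*27 + (-3/2)*9 + -2*3
     = 36 + -13.5 + -6
     = 16.5
F(1) = -2.166667
Integral = F(3) - F(1) = 16.5 - -2.166667 = 18.666667


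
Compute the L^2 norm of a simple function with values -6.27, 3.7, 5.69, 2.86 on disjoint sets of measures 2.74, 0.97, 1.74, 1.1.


Step 1: Compute |f_i|^2 for each value:
  |-6.27|^2 = 39.3129
  |3.7|^2 = 13.69
  |5.69|^2 = 32.3761
  |2.86|^2 = 8.1796
Step 2: Multiply by measures and sum:
  39.3129 * 2.74 = 107.717346
  13.69 * 0.97 = 13.2793
  32.3761 * 1.74 = 56.334414
  8.1796 * 1.1 = 8.99756
Sum = 107.717346 + 13.2793 + 56.334414 + 8.99756 = 186.32862
Step 3: Take the p-th root:
||f||_2 = (186.32862)^(1/2) = 13.650224


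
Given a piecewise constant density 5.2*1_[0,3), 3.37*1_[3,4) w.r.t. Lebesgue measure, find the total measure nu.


Integrate each piece of the Radon-Nikodym derivative:
Step 1: integral_0^3 5.2 dx = 5.2*(3-0) = 5.2*3 = 15.6
Step 2: integral_3^4 3.37 dx = 3.37*(4-3) = 3.37*1 = 3.37
Total: 15.6 + 3.37 = 18.97


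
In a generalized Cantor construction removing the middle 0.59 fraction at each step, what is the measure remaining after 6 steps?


Step 1: At each step, fraction remaining = 1 - 0.59 = 0.41
Step 2: After 6 steps, measure = (0.41)^6
Step 3: Computing the power step by step:
  After step 1: 0.41
  After step 2: 0.1681
  After step 3: 0.068921
  After step 4: 0.028258
  After step 5: 0.011586
  ...
Result = 0.00475


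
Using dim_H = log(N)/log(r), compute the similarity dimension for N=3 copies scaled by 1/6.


For a self-similar set with N copies scaled by 1/r:
dim_H = log(N)/log(r) = log(3)/log(6)
= 1.098612/1.791759
= 0.613147


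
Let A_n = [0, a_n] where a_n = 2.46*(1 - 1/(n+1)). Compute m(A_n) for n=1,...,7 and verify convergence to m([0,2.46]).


By continuity of measure from below: if A_n increases to A, then m(A_n) -> m(A).
Here A = [0, 2.46], so m(A) = 2.46
Step 1: a_1 = 2.46*(1 - 1/2) = 1.23, m(A_1) = 1.23
Step 2: a_2 = 2.46*(1 - 1/3) = 1.64, m(A_2) = 1.64
Step 3: a_3 = 2.46*(1 - 1/4) = 1.845, m(A_3) = 1.845
Step 4: a_4 = 2.46*(1 - 1/5) = 1.968, m(A_4) = 1.968
Step 5: a_5 = 2.46*(1 - 1/6) = 2.05, m(A_5) = 2.05
Step 6: a_6 = 2.46*(1 - 1/7) = 2.1086, m(A_6) = 2.1086
Step 7: a_7 = 2.46*(1 - 1/8) = 2.1525, m(A_7) = 2.1525
Limit: m(A_n) -> m([0,2.46]) = 2.46


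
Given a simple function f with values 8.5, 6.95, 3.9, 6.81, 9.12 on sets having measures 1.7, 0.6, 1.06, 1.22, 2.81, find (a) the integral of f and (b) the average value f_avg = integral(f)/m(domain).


Step 1: Integral = sum(value_i * measure_i)
= 8.5*1.7 + 6.95*0.6 + 3.9*1.06 + 6.81*1.22 + 9.12*2.81
= 14.45 + 4.17 + 4.134 + 8.3082 + 25.6272
= 56.6894
Step 2: Total measure of domain = 1.7 + 0.6 + 1.06 + 1.22 + 2.81 = 7.39
Step 3: Average value = 56.6894 / 7.39 = 7.671096


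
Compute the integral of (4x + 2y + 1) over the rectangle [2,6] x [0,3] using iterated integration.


By Fubini, integrate in x first, then y.
Step 1: Fix y, integrate over x in [2,6]:
  integral(4x + 2y + 1, x=2..6)
  = 4*(6^2 - 2^2)/2 + (2y + 1)*(6 - 2)
  = 64 + (2y + 1)*4
  = 64 + 8y + 4
  = 68 + 8y
Step 2: Integrate over y in [0,3]:
  integral(68 + 8y, y=0..3)
  = 68*3 + 8*(3^2 - 0^2)/2
  = 204 + 36
  = 240


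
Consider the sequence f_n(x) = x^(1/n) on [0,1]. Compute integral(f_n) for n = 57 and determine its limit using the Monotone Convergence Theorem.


At n = 57: f_57(x) = x^(1/57).
Step 1: integral(x^(1/57), 0, 1) = [x^(1/57+1) / (1/57+1)] from 0 to 1
     = 1 / (1/57 + 1) = 1 / ((57+1)/57) = 57/(57+1)
     = 57/58 = 0.982759
Step 2: As n -> infinity, f_n(x) = x^(1/n) -> 1 for x in (0,1], and f_n is increasing in n.
By MCT, lim_n integral(f_n) = integral(lim_n f_n) = integral(1, 0, 1) = 1.
Step 3: Verify convergence: 57/58 = 0.982759 -> 1


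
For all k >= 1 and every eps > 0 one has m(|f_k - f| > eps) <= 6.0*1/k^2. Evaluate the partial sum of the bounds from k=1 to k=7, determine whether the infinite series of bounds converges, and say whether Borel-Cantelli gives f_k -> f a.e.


Step 1: List the terms 6.0*1/k^2 for k = 1 to 7:
  k=1: 6
  k=2: 1.5
  k=3: 0.666667
  k=4: 0.375
  k=5: 0.24
  k=6: 0.166667
  k=7: 0.122449
Step 2: Partial sum = 6 + 1.5 + 0.666667 + 0.375 + 0.24 + 0.166667 + 0.122449
     = 9.070782
Step 3: The full series sum_(k>=1) 6.0*1/k^2 converges (p-series with p = 2 > 1; a constant multiple of a convergent series converges).
Step 4: Fix eps > 0. Since sum_k m(|f_k - f| > eps) < infinity, the Borel-Cantelli lemma gives
        m(limsup_k {|f_k - f| > eps}) = 0, i.e. for a.e. x, |f_k(x) - f(x)| <= eps for all large k.
        Applying this with eps = 1/j for j = 1, 2, ... and intersecting the countably many full-measure sets,
        for a.e. x we get limsup_k |f_k(x) - f(x)| <= 1/j for every j, hence f_k -> f almost everywhere.
Conclusion: series converges; Borel-Cantelli yields f_k -> f a.e.


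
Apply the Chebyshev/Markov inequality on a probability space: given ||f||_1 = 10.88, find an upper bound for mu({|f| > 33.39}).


Chebyshev/Markov inequality: mu(|f| > eps) <= (||f||_p / eps)^p
Step 1: ||f||_1 / eps = 10.88 / 33.39 = 0.325846
Step 2: Raise to power p = 1:
  (0.325846)^1 = 0.325846
Step 3: Therefore mu(|f| > 33.39) <= 0.325846


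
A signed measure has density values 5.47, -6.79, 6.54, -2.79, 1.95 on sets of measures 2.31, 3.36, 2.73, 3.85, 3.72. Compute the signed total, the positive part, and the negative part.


Step 1: Compute signed measure on each set:
  Set 1: 5.47 * 2.31 = 12.6357
  Set 2: -6.79 * 3.36 = -22.8144
  Set 3: 6.54 * 2.73 = 17.8542
  Set 4: -2.79 * 3.85 = -10.7415
  Set 5: 1.95 * 3.72 = 7.254
Step 2: Total signed measure = (12.6357) + (-22.8144) + (17.8542) + (-10.7415) + (7.254)
     = 4.188
Step 3: Positive part mu+(X) = sum of positive contributions = 37.7439
Step 4: Negative part mu-(X) = |sum of negative contributions| = 33.5559


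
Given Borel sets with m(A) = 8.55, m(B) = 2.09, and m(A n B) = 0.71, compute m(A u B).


By inclusion-exclusion: m(A u B) = m(A) + m(B) - m(A n B)
= 8.55 + 2.09 - 0.71
= 9.93


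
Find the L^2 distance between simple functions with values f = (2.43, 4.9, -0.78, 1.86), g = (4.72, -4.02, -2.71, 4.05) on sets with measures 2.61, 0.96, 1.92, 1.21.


Step 1: Compute differences f_i - g_i:
  2.43 - 4.72 = -2.29
  4.9 - -4.02 = 8.92
  -0.78 - -2.71 = 1.93
  1.86 - 4.05 = -2.19
Step 2: Compute |diff|^2 * measure for each set:
  |-2.29|^2 * 2.61 = 5.2441 * 2.61 = 13.687101
  |8.92|^2 * 0.96 = 79.5664 * 0.96 = 76.383744
  |1.93|^2 * 1.92 = 3.7249 * 1.92 = 7.151808
  |-2.19|^2 * 1.21 = 4.7961 * 1.21 = 5.803281
Step 3: Sum = 103.025934
Step 4: ||f-g||_2 = (103.025934)^(1/2) = 10.150169


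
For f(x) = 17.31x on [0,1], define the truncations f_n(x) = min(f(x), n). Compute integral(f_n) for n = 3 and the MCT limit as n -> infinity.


f(x) = 17.31x on [0,1]; f_n(x) = min(17.31x, n). At n = 3:
Step 1: f(x) reaches 3 at x = 3/17.31 = 0.17331
Step 2: integral(f_3) = integral(17.31x, 0, 0.17331) + integral(3, 0.17331, 1)
       = 17.31*0.17331^2/2 + 3*(1 - 0.17331)
       = 0.259965 + 2.480069
       = 2.740035
Step 3: As n -> infinity, f_n increases to f, so by MCT integral(f_n) -> integral(f) = 17.31/2 = 8.655.
Convergence: integral(f_3) = 2.740035 -> 8.655 as n -> infinity
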